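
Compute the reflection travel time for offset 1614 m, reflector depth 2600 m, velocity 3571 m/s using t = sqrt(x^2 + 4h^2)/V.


x^2 + 4h^2 = 1614^2 + 4*2600^2 = 2604996 + 27040000 = 29644996
sqrt(29644996) = 5444.7218
t = 5444.7218 / 3571 = 1.5247 s

1.5247


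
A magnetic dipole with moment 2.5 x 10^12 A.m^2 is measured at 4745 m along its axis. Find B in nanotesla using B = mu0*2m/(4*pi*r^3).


m = 2.5 x 10^12 = 2500000000000 A.m^2
2m = 5000000000000 A.m^2
r^3 = 4745^3 = 106833793625
B = (4pi*10^-7) * 5000000000000 / (4*pi * 106833793625) * 1e9
= 6283185.30718 / 1342513044829.71 * 1e9
= 4680.167 nT

4680.167


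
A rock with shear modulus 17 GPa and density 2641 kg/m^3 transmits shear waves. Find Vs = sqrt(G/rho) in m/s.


Convert G to Pa: G = 17e9 Pa
Compute G/rho = 17e9 / 2641 = 6436955.6986
Vs = sqrt(6436955.6986) = 2537.12 m/s

2537.12


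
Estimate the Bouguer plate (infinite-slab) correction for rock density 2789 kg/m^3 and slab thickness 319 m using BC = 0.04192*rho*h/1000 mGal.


BC = 0.04192 * rho * h / 1000
= 0.04192 * 2789 * 319 / 1000
= 37.2958 mGal

37.2958


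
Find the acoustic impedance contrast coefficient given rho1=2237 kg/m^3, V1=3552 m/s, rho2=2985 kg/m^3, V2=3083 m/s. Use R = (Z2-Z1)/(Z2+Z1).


Z1 = 2237 * 3552 = 7945824
Z2 = 2985 * 3083 = 9202755
R = (9202755 - 7945824) / (9202755 + 7945824) = 1256931 / 17148579 = 0.0733

0.0733


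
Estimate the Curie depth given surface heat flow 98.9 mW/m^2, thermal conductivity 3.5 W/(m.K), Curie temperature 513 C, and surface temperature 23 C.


T_Curie - T_surf = 513 - 23 = 490 C
Convert q to W/m^2: 98.9 mW/m^2 = 0.0989 W/m^2
d = 490 * 3.5 / 0.0989 = 17340.75 m

17340.75


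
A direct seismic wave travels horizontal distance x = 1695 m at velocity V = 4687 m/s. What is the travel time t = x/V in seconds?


t = x / V
= 1695 / 4687
= 0.3616 s

0.3616


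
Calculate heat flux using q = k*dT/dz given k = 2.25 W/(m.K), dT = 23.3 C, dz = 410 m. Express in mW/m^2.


q = k * dT / dz * 1000
= 2.25 * 23.3 / 410 * 1000
= 0.127866 * 1000
= 127.8659 mW/m^2

127.8659


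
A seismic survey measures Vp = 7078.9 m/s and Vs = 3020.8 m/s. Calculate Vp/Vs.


Vp/Vs = 7078.9 / 3020.8
= 2.3434

2.3434


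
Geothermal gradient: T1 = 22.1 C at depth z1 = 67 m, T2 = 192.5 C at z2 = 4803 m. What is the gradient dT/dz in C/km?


dT = 192.5 - 22.1 = 170.4 C
dz = 4803 - 67 = 4736 m
gradient = dT/dz * 1000 = 170.4/4736 * 1000 = 35.9797 C/km

35.9797


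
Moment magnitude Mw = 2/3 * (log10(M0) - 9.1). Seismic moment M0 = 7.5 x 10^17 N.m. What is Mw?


log10(M0) = log10(7.5 x 10^17) = 17.8751
Mw = 2/3 * (17.8751 - 9.1)
= 2/3 * 8.7751
= 5.85

5.85


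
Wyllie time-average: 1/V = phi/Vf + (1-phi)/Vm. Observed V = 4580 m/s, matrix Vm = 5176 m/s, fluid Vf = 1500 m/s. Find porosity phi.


1/V - 1/Vm = 1/4580 - 1/5176 = 2.514e-05
1/Vf - 1/Vm = 1/1500 - 1/5176 = 0.00047347
phi = 2.514e-05 / 0.00047347 = 0.0531

0.0531


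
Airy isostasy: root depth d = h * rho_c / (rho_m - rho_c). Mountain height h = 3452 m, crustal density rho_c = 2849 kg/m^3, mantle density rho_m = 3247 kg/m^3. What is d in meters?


rho_m - rho_c = 3247 - 2849 = 398
d = 3452 * 2849 / 398
= 9834748 / 398
= 24710.42 m

24710.42


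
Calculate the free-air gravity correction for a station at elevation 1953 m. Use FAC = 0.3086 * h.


FAC = 0.3086 * h
= 0.3086 * 1953
= 602.6958 mGal

602.6958


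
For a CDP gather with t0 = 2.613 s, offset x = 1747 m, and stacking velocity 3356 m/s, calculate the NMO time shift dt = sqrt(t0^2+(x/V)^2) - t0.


x/Vnmo = 1747/3356 = 0.52056
(x/Vnmo)^2 = 0.270983
t0^2 = 6.827769
sqrt(6.827769 + 0.270983) = 2.664348
dt = 2.664348 - 2.613 = 0.051348

0.051348


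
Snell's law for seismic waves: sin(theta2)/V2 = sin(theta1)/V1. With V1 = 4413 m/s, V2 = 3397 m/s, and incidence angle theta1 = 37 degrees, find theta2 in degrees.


sin(theta1) = sin(37 deg) = 0.601815
sin(theta2) = V2/V1 * sin(theta1) = 3397/4413 * 0.601815 = 0.46326
theta2 = arcsin(0.46326) = 27.5977 degrees

27.5977


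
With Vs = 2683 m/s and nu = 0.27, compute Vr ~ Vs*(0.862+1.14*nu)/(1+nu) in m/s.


Numerator factor = 0.862 + 1.14*0.27 = 1.1698
Denominator = 1 + 0.27 = 1.27
Vr = 2683 * 1.1698 / 1.27 = 2471.32 m/s

2471.32


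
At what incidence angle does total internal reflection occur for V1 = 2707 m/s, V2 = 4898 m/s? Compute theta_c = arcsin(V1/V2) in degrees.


V1/V2 = 2707/4898 = 0.552675
theta_c = arcsin(0.552675) = 33.5507 degrees

33.5507


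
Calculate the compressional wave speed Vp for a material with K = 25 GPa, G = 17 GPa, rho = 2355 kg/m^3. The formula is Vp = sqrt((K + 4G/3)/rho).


First compute the effective modulus:
K + 4G/3 = 25e9 + 4*17e9/3 = 47666666666.67 Pa
Then divide by density:
47666666666.67 / 2355 = 20240622.7884 Pa/(kg/m^3)
Take the square root:
Vp = sqrt(20240622.7884) = 4498.96 m/s

4498.96


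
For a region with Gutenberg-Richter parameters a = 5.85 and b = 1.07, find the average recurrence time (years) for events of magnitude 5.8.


log10(N) = 5.85 - 1.07*5.8 = -0.356
N = 10^-0.356 = 0.440555
T = 1/N = 1/0.440555 = 2.2699 years

2.2699


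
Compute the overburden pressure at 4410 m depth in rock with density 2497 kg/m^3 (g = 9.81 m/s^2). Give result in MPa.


P = rho * g * z / 1e6
= 2497 * 9.81 * 4410 / 1e6
= 108025463.7 / 1e6
= 108.0255 MPa

108.0255


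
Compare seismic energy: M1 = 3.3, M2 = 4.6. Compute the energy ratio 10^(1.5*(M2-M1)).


M2 - M1 = 4.6 - 3.3 = 1.3
1.5 * 1.3 = 1.95
ratio = 10^1.95 = 89.13

89.13


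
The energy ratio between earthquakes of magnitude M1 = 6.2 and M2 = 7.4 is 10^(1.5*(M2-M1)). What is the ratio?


M2 - M1 = 7.4 - 6.2 = 1.2
1.5 * 1.2 = 1.8
ratio = 10^1.8 = 63.1

63.1


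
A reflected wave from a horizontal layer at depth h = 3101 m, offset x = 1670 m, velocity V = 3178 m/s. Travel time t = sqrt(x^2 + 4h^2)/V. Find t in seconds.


x^2 + 4h^2 = 1670^2 + 4*3101^2 = 2788900 + 38464804 = 41253704
sqrt(41253704) = 6422.9046
t = 6422.9046 / 3178 = 2.0211 s

2.0211


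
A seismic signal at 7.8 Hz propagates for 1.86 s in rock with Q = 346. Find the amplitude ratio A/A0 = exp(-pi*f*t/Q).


pi*f*t/Q = pi*7.8*1.86/346 = 0.131729
A/A0 = exp(-0.131729) = 0.876579

0.876579


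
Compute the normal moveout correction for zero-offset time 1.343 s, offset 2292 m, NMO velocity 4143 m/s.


x/Vnmo = 2292/4143 = 0.553222
(x/Vnmo)^2 = 0.306055
t0^2 = 1.803649
sqrt(1.803649 + 0.306055) = 1.452482
dt = 1.452482 - 1.343 = 0.109482

0.109482


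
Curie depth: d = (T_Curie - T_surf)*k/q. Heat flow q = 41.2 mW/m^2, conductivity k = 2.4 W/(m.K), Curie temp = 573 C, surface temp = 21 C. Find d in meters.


T_Curie - T_surf = 573 - 21 = 552 C
Convert q to W/m^2: 41.2 mW/m^2 = 0.0412 W/m^2
d = 552 * 2.4 / 0.0412 = 32155.34 m

32155.34


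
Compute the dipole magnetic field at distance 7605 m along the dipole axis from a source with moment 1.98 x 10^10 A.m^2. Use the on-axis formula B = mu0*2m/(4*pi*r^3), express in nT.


m = 1.98 x 10^10 = 19800000000 A.m^2
2m = 39600000000 A.m^2
r^3 = 7605^3 = 439842970125
B = (4pi*10^-7) * 39600000000 / (4*pi * 439842970125) * 1e9
= 49762.827633 / 5527229774711.26 * 1e9
= 9.0032 nT

9.0032


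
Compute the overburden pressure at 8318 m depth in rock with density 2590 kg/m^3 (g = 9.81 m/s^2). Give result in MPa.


P = rho * g * z / 1e6
= 2590 * 9.81 * 8318 / 1e6
= 211342912.2 / 1e6
= 211.3429 MPa

211.3429


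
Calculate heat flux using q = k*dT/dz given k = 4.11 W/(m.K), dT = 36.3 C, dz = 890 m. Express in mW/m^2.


q = k * dT / dz * 1000
= 4.11 * 36.3 / 890 * 1000
= 0.167633 * 1000
= 167.6326 mW/m^2

167.6326


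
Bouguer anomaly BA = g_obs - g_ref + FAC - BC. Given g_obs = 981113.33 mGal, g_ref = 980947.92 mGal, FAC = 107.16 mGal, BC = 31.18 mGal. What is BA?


BA = g_obs - g_ref + FAC - BC
= 981113.33 - 980947.92 + 107.16 - 31.18
= 241.39 mGal

241.39


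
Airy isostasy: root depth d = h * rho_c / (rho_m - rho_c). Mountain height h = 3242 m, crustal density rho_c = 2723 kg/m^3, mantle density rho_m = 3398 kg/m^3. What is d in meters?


rho_m - rho_c = 3398 - 2723 = 675
d = 3242 * 2723 / 675
= 8827966 / 675
= 13078.47 m

13078.47


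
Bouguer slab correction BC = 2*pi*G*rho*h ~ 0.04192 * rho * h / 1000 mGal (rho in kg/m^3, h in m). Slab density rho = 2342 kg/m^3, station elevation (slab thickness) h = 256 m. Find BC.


BC = 0.04192 * rho * h / 1000
= 0.04192 * 2342 * 256 / 1000
= 25.1332 mGal

25.1332


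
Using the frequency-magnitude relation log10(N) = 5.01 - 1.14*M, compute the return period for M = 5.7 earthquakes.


log10(N) = 5.01 - 1.14*5.7 = -1.488
N = 10^-1.488 = 0.032509
T = 1/N = 1/0.032509 = 30.761 years

30.761


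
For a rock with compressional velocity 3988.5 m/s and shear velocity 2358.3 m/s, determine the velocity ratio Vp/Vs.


Vp/Vs = 3988.5 / 2358.3
= 1.6913

1.6913


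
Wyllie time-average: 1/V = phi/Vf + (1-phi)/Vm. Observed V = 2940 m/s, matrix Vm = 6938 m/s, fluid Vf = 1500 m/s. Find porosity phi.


1/V - 1/Vm = 1/2940 - 1/6938 = 0.000196
1/Vf - 1/Vm = 1/1500 - 1/6938 = 0.00052253
phi = 0.000196 / 0.00052253 = 0.3751

0.3751


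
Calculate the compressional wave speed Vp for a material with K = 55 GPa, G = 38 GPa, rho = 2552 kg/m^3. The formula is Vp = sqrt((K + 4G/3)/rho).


First compute the effective modulus:
K + 4G/3 = 55e9 + 4*38e9/3 = 105666666666.67 Pa
Then divide by density:
105666666666.67 / 2552 = 41405433.6468 Pa/(kg/m^3)
Take the square root:
Vp = sqrt(41405433.6468) = 6434.71 m/s

6434.71


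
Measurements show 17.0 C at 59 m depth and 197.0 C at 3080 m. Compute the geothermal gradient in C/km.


dT = 197.0 - 17.0 = 180.0 C
dz = 3080 - 59 = 3021 m
gradient = dT/dz * 1000 = 180.0/3021 * 1000 = 59.5829 C/km

59.5829


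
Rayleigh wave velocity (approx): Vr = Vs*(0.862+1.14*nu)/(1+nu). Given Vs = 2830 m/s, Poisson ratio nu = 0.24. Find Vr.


Numerator factor = 0.862 + 1.14*0.24 = 1.1356
Denominator = 1 + 0.24 = 1.24
Vr = 2830 * 1.1356 / 1.24 = 2591.73 m/s

2591.73


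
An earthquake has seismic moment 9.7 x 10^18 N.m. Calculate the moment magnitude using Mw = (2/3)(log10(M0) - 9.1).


log10(M0) = log10(9.7 x 10^18) = 18.9868
Mw = 2/3 * (18.9868 - 9.1)
= 2/3 * 9.8868
= 6.59

6.59


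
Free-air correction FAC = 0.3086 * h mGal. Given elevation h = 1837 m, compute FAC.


FAC = 0.3086 * h
= 0.3086 * 1837
= 566.8982 mGal

566.8982


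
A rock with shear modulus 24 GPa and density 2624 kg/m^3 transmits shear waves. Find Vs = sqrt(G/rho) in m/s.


Convert G to Pa: G = 24e9 Pa
Compute G/rho = 24e9 / 2624 = 9146341.4634
Vs = sqrt(9146341.4634) = 3024.29 m/s

3024.29


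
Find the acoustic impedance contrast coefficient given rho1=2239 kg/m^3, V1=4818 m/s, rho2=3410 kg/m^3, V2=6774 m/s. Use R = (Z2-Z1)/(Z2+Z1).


Z1 = 2239 * 4818 = 10787502
Z2 = 3410 * 6774 = 23099340
R = (23099340 - 10787502) / (23099340 + 10787502) = 12311838 / 33886842 = 0.3633

0.3633


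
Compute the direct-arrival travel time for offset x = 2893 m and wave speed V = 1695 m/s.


t = x / V
= 2893 / 1695
= 1.7068 s

1.7068


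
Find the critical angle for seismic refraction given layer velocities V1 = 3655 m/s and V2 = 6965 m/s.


V1/V2 = 3655/6965 = 0.524767
theta_c = arcsin(0.524767) = 31.6525 degrees

31.6525


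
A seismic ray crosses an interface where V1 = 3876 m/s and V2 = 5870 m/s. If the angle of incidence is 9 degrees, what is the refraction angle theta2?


sin(theta1) = sin(9 deg) = 0.156434
sin(theta2) = V2/V1 * sin(theta1) = 5870/3876 * 0.156434 = 0.236912
theta2 = arcsin(0.236912) = 13.7043 degrees

13.7043


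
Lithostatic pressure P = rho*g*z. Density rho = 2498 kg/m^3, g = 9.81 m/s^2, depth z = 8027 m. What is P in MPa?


P = rho * g * z / 1e6
= 2498 * 9.81 * 8027 / 1e6
= 196704685.26 / 1e6
= 196.7047 MPa

196.7047


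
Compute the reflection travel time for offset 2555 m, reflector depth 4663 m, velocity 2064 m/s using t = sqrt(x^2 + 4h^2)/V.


x^2 + 4h^2 = 2555^2 + 4*4663^2 = 6528025 + 86974276 = 93502301
sqrt(93502301) = 9669.6588
t = 9669.6588 / 2064 = 4.6849 s

4.6849


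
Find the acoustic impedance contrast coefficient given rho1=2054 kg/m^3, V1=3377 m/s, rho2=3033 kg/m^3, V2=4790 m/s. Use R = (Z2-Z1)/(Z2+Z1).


Z1 = 2054 * 3377 = 6936358
Z2 = 3033 * 4790 = 14528070
R = (14528070 - 6936358) / (14528070 + 6936358) = 7591712 / 21464428 = 0.3537

0.3537


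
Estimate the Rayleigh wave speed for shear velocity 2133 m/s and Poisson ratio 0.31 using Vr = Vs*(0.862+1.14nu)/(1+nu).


Numerator factor = 0.862 + 1.14*0.31 = 1.2154
Denominator = 1 + 0.31 = 1.31
Vr = 2133 * 1.2154 / 1.31 = 1978.97 m/s

1978.97


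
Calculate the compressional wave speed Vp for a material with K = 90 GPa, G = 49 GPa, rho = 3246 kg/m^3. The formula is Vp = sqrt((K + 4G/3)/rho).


First compute the effective modulus:
K + 4G/3 = 90e9 + 4*49e9/3 = 155333333333.33 Pa
Then divide by density:
155333333333.33 / 3246 = 47853768.741 Pa/(kg/m^3)
Take the square root:
Vp = sqrt(47853768.741) = 6917.64 m/s

6917.64


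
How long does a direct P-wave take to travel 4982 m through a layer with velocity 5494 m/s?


t = x / V
= 4982 / 5494
= 0.9068 s

0.9068


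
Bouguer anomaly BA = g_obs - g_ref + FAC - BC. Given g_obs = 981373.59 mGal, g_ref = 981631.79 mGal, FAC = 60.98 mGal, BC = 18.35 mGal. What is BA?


BA = g_obs - g_ref + FAC - BC
= 981373.59 - 981631.79 + 60.98 - 18.35
= -215.57 mGal

-215.57


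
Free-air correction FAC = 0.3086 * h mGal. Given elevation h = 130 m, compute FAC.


FAC = 0.3086 * h
= 0.3086 * 130
= 40.118 mGal

40.118


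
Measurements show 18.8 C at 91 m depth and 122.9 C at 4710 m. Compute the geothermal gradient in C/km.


dT = 122.9 - 18.8 = 104.1 C
dz = 4710 - 91 = 4619 m
gradient = dT/dz * 1000 = 104.1/4619 * 1000 = 22.5373 C/km

22.5373


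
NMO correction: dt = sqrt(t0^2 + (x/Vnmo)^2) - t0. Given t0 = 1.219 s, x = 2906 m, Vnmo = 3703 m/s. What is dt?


x/Vnmo = 2906/3703 = 0.784769
(x/Vnmo)^2 = 0.615863
t0^2 = 1.485961
sqrt(1.485961 + 0.615863) = 1.449767
dt = 1.449767 - 1.219 = 0.230767

0.230767


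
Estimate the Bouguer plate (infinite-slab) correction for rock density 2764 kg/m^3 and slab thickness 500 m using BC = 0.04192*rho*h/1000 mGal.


BC = 0.04192 * rho * h / 1000
= 0.04192 * 2764 * 500 / 1000
= 57.9334 mGal

57.9334


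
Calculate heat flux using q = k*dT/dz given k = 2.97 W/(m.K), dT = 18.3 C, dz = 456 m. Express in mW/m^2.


q = k * dT / dz * 1000
= 2.97 * 18.3 / 456 * 1000
= 0.119191 * 1000
= 119.1908 mW/m^2

119.1908


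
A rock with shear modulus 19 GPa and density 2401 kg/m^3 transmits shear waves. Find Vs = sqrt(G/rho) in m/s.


Convert G to Pa: G = 19e9 Pa
Compute G/rho = 19e9 / 2401 = 7913369.4294
Vs = sqrt(7913369.4294) = 2813.07 m/s

2813.07


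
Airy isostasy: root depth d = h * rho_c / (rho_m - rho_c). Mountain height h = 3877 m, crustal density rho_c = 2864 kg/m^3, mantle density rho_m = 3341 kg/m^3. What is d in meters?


rho_m - rho_c = 3341 - 2864 = 477
d = 3877 * 2864 / 477
= 11103728 / 477
= 23278.26 m

23278.26


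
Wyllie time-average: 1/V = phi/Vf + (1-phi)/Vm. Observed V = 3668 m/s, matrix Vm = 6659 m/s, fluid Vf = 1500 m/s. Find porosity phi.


1/V - 1/Vm = 1/3668 - 1/6659 = 0.00012246
1/Vf - 1/Vm = 1/1500 - 1/6659 = 0.00051649
phi = 0.00012246 / 0.00051649 = 0.2371

0.2371


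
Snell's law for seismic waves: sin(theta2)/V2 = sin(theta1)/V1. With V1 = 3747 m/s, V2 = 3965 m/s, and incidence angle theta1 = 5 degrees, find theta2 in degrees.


sin(theta1) = sin(5 deg) = 0.087156
sin(theta2) = V2/V1 * sin(theta1) = 3965/3747 * 0.087156 = 0.092226
theta2 = arcsin(0.092226) = 5.2917 degrees

5.2917


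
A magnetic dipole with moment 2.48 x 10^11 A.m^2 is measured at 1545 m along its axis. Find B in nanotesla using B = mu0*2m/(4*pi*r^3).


m = 2.48 x 10^11 = 248000000000 A.m^2
2m = 496000000000 A.m^2
r^3 = 1545^3 = 3687953625
B = (4pi*10^-7) * 496000000000 / (4*pi * 3687953625) * 1e9
= 623291.982472 / 46344192060.32 * 1e9
= 13449.193 nT

13449.193


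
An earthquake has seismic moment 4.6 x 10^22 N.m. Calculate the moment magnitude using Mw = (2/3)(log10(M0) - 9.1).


log10(M0) = log10(4.6 x 10^22) = 22.6628
Mw = 2/3 * (22.6628 - 9.1)
= 2/3 * 13.5628
= 9.04

9.04


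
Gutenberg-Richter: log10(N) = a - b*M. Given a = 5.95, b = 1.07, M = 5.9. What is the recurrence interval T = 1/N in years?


log10(N) = 5.95 - 1.07*5.9 = -0.363
N = 10^-0.363 = 0.433511
T = 1/N = 1/0.433511 = 2.3067 years

2.3067


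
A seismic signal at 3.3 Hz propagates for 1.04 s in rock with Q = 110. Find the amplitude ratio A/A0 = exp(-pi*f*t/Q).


pi*f*t/Q = pi*3.3*1.04/110 = 0.098018
A/A0 = exp(-0.098018) = 0.906633

0.906633


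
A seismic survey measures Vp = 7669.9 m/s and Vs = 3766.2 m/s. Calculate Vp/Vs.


Vp/Vs = 7669.9 / 3766.2
= 2.0365

2.0365


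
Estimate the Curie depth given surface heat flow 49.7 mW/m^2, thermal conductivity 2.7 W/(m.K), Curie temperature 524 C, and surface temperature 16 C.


T_Curie - T_surf = 524 - 16 = 508 C
Convert q to W/m^2: 49.7 mW/m^2 = 0.0497 W/m^2
d = 508 * 2.7 / 0.0497 = 27597.59 m

27597.59


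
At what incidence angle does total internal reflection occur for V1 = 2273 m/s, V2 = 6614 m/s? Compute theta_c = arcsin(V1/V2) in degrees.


V1/V2 = 2273/6614 = 0.343665
theta_c = arcsin(0.343665) = 20.1003 degrees

20.1003


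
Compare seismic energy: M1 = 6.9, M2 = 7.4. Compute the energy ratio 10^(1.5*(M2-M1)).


M2 - M1 = 7.4 - 6.9 = 0.5
1.5 * 0.5 = 0.75
ratio = 10^0.75 = 5.62

5.62


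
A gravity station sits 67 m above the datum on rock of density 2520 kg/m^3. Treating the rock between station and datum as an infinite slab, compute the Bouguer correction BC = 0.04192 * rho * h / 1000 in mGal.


BC = 0.04192 * rho * h / 1000
= 0.04192 * 2520 * 67 / 1000
= 7.0778 mGal

7.0778


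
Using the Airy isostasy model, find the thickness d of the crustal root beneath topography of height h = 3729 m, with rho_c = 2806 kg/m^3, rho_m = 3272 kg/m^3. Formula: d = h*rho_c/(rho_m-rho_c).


rho_m - rho_c = 3272 - 2806 = 466
d = 3729 * 2806 / 466
= 10463574 / 466
= 22454.02 m

22454.02


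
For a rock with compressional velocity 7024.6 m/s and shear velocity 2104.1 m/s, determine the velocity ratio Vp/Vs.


Vp/Vs = 7024.6 / 2104.1
= 3.3385

3.3385


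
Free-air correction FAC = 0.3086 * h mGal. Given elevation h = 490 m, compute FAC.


FAC = 0.3086 * h
= 0.3086 * 490
= 151.214 mGal

151.214


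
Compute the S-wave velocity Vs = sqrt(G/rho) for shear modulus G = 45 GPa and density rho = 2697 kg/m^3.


Convert G to Pa: G = 45e9 Pa
Compute G/rho = 45e9 / 2697 = 16685205.7842
Vs = sqrt(16685205.7842) = 4084.75 m/s

4084.75


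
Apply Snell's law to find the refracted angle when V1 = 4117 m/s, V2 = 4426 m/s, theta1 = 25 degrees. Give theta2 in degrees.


sin(theta1) = sin(25 deg) = 0.422618
sin(theta2) = V2/V1 * sin(theta1) = 4426/4117 * 0.422618 = 0.454338
theta2 = arcsin(0.454338) = 27.0223 degrees

27.0223


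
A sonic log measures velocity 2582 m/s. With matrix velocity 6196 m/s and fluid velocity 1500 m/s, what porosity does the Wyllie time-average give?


1/V - 1/Vm = 1/2582 - 1/6196 = 0.0002259
1/Vf - 1/Vm = 1/1500 - 1/6196 = 0.00050527
phi = 0.0002259 / 0.00050527 = 0.4471

0.4471


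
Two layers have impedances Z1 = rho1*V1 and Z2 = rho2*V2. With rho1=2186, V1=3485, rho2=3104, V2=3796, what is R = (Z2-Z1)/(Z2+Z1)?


Z1 = 2186 * 3485 = 7618210
Z2 = 3104 * 3796 = 11782784
R = (11782784 - 7618210) / (11782784 + 7618210) = 4164574 / 19400994 = 0.2147

0.2147


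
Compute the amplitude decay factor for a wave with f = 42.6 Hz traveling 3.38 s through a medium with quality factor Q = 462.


pi*f*t/Q = pi*42.6*3.38/462 = 0.979116
A/A0 = exp(-0.979116) = 0.375643

0.375643


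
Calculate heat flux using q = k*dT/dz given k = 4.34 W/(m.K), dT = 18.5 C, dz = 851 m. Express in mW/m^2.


q = k * dT / dz * 1000
= 4.34 * 18.5 / 851 * 1000
= 0.094348 * 1000
= 94.3478 mW/m^2

94.3478


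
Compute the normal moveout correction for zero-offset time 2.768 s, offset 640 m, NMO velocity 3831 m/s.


x/Vnmo = 640/3831 = 0.167058
(x/Vnmo)^2 = 0.027908
t0^2 = 7.661824
sqrt(7.661824 + 0.027908) = 2.773037
dt = 2.773037 - 2.768 = 0.005037

0.005037


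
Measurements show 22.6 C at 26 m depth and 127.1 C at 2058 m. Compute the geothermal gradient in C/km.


dT = 127.1 - 22.6 = 104.5 C
dz = 2058 - 26 = 2032 m
gradient = dT/dz * 1000 = 104.5/2032 * 1000 = 51.4272 C/km

51.4272


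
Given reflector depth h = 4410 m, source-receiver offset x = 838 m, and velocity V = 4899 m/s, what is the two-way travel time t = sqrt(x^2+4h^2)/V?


x^2 + 4h^2 = 838^2 + 4*4410^2 = 702244 + 77792400 = 78494644
sqrt(78494644) = 8859.7203
t = 8859.7203 / 4899 = 1.8085 s

1.8085


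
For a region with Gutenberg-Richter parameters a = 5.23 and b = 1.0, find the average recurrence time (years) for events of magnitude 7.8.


log10(N) = 5.23 - 1.0*7.8 = -2.57
N = 10^-2.57 = 0.002692
T = 1/N = 1/0.002692 = 371.5352 years

371.5352


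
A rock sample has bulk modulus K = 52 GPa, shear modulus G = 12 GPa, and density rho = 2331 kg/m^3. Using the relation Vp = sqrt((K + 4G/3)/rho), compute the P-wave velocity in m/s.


First compute the effective modulus:
K + 4G/3 = 52e9 + 4*12e9/3 = 68000000000.0 Pa
Then divide by density:
68000000000.0 / 2331 = 29172029.172 Pa/(kg/m^3)
Take the square root:
Vp = sqrt(29172029.172) = 5401.11 m/s

5401.11


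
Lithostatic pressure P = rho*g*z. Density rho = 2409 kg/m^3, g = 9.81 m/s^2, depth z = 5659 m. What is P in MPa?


P = rho * g * z / 1e6
= 2409 * 9.81 * 5659 / 1e6
= 133735129.11 / 1e6
= 133.7351 MPa

133.7351


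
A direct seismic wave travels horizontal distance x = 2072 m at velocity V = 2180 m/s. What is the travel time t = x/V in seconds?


t = x / V
= 2072 / 2180
= 0.9505 s

0.9505


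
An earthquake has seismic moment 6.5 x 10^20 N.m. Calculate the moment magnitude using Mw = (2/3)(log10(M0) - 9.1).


log10(M0) = log10(6.5 x 10^20) = 20.8129
Mw = 2/3 * (20.8129 - 9.1)
= 2/3 * 11.7129
= 7.81

7.81


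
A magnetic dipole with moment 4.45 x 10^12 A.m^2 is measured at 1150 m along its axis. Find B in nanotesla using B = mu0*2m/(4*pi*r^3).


m = 4.45 x 10^12 = 4450000000000 A.m^2
2m = 8900000000000 A.m^2
r^3 = 1150^3 = 1520875000
B = (4pi*10^-7) * 8900000000000 / (4*pi * 1520875000) * 1e9
= 11184069.84678 / 19111878908.11 * 1e9
= 585189.4469 nT

585189.4469


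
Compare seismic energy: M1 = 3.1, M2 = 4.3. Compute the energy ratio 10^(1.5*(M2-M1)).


M2 - M1 = 4.3 - 3.1 = 1.2
1.5 * 1.2 = 1.8
ratio = 10^1.8 = 63.1

63.1


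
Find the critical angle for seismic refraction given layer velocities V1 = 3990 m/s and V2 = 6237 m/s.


V1/V2 = 3990/6237 = 0.639731
theta_c = arcsin(0.639731) = 39.7717 degrees

39.7717


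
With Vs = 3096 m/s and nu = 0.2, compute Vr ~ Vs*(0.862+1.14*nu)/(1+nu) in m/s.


Numerator factor = 0.862 + 1.14*0.2 = 1.09
Denominator = 1 + 0.2 = 1.2
Vr = 3096 * 1.09 / 1.2 = 2812.2 m/s

2812.2


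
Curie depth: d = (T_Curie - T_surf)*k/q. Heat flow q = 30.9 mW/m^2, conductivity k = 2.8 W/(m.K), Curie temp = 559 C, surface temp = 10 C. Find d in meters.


T_Curie - T_surf = 559 - 10 = 549 C
Convert q to W/m^2: 30.9 mW/m^2 = 0.0309 W/m^2
d = 549 * 2.8 / 0.0309 = 49747.57 m

49747.57


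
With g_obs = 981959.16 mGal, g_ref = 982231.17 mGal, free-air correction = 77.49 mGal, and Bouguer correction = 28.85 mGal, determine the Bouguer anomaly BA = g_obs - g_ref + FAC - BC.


BA = g_obs - g_ref + FAC - BC
= 981959.16 - 982231.17 + 77.49 - 28.85
= -223.37 mGal

-223.37


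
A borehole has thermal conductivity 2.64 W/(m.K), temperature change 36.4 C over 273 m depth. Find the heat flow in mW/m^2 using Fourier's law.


q = k * dT / dz * 1000
= 2.64 * 36.4 / 273 * 1000
= 0.352 * 1000
= 352.0 mW/m^2

352.0


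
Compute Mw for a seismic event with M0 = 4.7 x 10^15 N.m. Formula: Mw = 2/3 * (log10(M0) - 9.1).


log10(M0) = log10(4.7 x 10^15) = 15.6721
Mw = 2/3 * (15.6721 - 9.1)
= 2/3 * 6.5721
= 4.38

4.38


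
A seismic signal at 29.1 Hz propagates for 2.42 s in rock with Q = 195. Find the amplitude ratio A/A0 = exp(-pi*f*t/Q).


pi*f*t/Q = pi*29.1*2.42/195 = 1.13455
A/A0 = exp(-1.13455) = 0.321567

0.321567


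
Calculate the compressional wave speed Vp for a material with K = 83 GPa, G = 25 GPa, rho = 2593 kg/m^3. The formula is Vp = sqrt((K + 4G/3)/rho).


First compute the effective modulus:
K + 4G/3 = 83e9 + 4*25e9/3 = 116333333333.33 Pa
Then divide by density:
116333333333.33 / 2593 = 44864378.4548 Pa/(kg/m^3)
Take the square root:
Vp = sqrt(44864378.4548) = 6698.09 m/s

6698.09


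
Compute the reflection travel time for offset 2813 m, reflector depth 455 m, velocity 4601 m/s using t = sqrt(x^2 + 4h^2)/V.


x^2 + 4h^2 = 2813^2 + 4*455^2 = 7912969 + 828100 = 8741069
sqrt(8741069) = 2956.5299
t = 2956.5299 / 4601 = 0.6426 s

0.6426


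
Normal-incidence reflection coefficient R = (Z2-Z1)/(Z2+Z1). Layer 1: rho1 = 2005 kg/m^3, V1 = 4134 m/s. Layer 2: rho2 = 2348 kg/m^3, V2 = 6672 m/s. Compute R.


Z1 = 2005 * 4134 = 8288670
Z2 = 2348 * 6672 = 15665856
R = (15665856 - 8288670) / (15665856 + 8288670) = 7377186 / 23954526 = 0.308

0.308


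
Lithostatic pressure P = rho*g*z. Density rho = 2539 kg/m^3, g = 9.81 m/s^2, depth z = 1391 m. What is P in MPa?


P = rho * g * z / 1e6
= 2539 * 9.81 * 1391 / 1e6
= 34646457.69 / 1e6
= 34.6465 MPa

34.6465


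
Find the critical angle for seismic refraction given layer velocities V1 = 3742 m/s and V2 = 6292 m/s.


V1/V2 = 3742/6292 = 0.594723
theta_c = arcsin(0.594723) = 36.4929 degrees

36.4929


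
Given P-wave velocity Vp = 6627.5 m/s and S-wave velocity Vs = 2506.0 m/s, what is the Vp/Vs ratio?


Vp/Vs = 6627.5 / 2506.0
= 2.6447

2.6447


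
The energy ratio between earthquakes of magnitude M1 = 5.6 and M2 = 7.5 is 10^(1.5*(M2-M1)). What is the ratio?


M2 - M1 = 7.5 - 5.6 = 1.9
1.5 * 1.9 = 2.85
ratio = 10^2.85 = 707.95

707.95


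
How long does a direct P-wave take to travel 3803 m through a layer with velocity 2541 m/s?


t = x / V
= 3803 / 2541
= 1.4967 s

1.4967


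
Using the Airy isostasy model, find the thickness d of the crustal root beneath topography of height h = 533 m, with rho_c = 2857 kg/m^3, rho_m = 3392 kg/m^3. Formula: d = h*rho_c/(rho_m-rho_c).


rho_m - rho_c = 3392 - 2857 = 535
d = 533 * 2857 / 535
= 1522781 / 535
= 2846.32 m

2846.32


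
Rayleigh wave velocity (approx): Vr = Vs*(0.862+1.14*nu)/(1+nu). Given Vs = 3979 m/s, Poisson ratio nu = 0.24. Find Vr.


Numerator factor = 0.862 + 1.14*0.24 = 1.1356
Denominator = 1 + 0.24 = 1.24
Vr = 3979 * 1.1356 / 1.24 = 3643.99 m/s

3643.99


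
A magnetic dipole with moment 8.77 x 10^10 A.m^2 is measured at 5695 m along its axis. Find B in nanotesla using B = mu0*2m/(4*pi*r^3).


m = 8.77 x 10^10 = 87700000000 A.m^2
2m = 175400000000 A.m^2
r^3 = 5695^3 = 184706077375
B = (4pi*10^-7) * 175400000000 / (4*pi * 184706077375) * 1e9
= 220414.140576 / 2321085023018.75 * 1e9
= 94.9617 nT

94.9617


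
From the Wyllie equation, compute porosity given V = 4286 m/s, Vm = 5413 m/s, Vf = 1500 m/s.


1/V - 1/Vm = 1/4286 - 1/5413 = 4.858e-05
1/Vf - 1/Vm = 1/1500 - 1/5413 = 0.00048193
phi = 4.858e-05 / 0.00048193 = 0.1008

0.1008


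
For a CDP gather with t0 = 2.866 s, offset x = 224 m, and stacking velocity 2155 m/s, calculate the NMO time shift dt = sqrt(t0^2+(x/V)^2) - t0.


x/Vnmo = 224/2155 = 0.103944
(x/Vnmo)^2 = 0.010804
t0^2 = 8.213956
sqrt(8.213956 + 0.010804) = 2.867884
dt = 2.867884 - 2.866 = 0.001884

0.001884


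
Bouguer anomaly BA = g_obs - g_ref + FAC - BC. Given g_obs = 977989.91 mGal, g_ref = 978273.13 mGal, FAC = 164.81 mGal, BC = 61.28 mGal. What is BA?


BA = g_obs - g_ref + FAC - BC
= 977989.91 - 978273.13 + 164.81 - 61.28
= -179.69 mGal

-179.69


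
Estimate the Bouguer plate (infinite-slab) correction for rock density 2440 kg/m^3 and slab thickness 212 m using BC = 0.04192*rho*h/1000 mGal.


BC = 0.04192 * rho * h / 1000
= 0.04192 * 2440 * 212 / 1000
= 21.6844 mGal

21.6844


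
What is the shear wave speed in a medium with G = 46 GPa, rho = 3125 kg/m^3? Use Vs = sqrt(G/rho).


Convert G to Pa: G = 46e9 Pa
Compute G/rho = 46e9 / 3125 = 14720000.0
Vs = sqrt(14720000.0) = 3836.67 m/s

3836.67


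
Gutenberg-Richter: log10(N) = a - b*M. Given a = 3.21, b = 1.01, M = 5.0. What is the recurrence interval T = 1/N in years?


log10(N) = 3.21 - 1.01*5.0 = -1.84
N = 10^-1.84 = 0.014454
T = 1/N = 1/0.014454 = 69.1831 years

69.1831


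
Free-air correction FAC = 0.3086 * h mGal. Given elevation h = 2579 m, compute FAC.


FAC = 0.3086 * h
= 0.3086 * 2579
= 795.8794 mGal

795.8794


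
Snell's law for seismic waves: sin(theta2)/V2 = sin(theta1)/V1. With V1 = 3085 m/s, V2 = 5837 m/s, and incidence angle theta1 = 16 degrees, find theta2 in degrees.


sin(theta1) = sin(16 deg) = 0.275637
sin(theta2) = V2/V1 * sin(theta1) = 5837/3085 * 0.275637 = 0.521522
theta2 = arcsin(0.521522) = 31.4344 degrees

31.4344


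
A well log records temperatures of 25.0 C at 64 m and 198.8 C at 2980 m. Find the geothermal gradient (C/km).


dT = 198.8 - 25.0 = 173.8 C
dz = 2980 - 64 = 2916 m
gradient = dT/dz * 1000 = 173.8/2916 * 1000 = 59.6022 C/km

59.6022


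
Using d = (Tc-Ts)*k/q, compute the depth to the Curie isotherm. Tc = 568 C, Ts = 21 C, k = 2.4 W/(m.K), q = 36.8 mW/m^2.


T_Curie - T_surf = 568 - 21 = 547 C
Convert q to W/m^2: 36.8 mW/m^2 = 0.0368 W/m^2
d = 547 * 2.4 / 0.0368 = 35673.91 m

35673.91


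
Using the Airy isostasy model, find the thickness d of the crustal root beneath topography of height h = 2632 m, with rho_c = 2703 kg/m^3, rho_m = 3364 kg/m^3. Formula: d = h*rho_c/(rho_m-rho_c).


rho_m - rho_c = 3364 - 2703 = 661
d = 2632 * 2703 / 661
= 7114296 / 661
= 10762.93 m

10762.93


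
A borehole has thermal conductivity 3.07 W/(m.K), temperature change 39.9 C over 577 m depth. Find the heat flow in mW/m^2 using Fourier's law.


q = k * dT / dz * 1000
= 3.07 * 39.9 / 577 * 1000
= 0.212293 * 1000
= 212.2929 mW/m^2

212.2929


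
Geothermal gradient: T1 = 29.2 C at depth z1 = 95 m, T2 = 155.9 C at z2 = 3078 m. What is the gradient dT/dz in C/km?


dT = 155.9 - 29.2 = 126.7 C
dz = 3078 - 95 = 2983 m
gradient = dT/dz * 1000 = 126.7/2983 * 1000 = 42.474 C/km

42.474


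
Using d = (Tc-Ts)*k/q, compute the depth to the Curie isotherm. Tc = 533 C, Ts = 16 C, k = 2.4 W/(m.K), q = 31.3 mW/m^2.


T_Curie - T_surf = 533 - 16 = 517 C
Convert q to W/m^2: 31.3 mW/m^2 = 0.0313 W/m^2
d = 517 * 2.4 / 0.0313 = 39642.17 m

39642.17


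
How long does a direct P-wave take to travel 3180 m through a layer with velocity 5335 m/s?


t = x / V
= 3180 / 5335
= 0.5961 s

0.5961


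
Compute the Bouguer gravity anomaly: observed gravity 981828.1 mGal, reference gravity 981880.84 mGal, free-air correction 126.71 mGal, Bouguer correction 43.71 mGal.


BA = g_obs - g_ref + FAC - BC
= 981828.1 - 981880.84 + 126.71 - 43.71
= 30.26 mGal

30.26


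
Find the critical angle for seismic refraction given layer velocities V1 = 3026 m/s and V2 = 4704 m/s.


V1/V2 = 3026/4704 = 0.643282
theta_c = arcsin(0.643282) = 40.037 degrees

40.037


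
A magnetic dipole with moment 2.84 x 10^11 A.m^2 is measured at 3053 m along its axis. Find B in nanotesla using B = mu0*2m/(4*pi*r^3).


m = 2.84 x 10^11 = 284000000000 A.m^2
2m = 568000000000 A.m^2
r^3 = 3053^3 = 28456429877
B = (4pi*10^-7) * 568000000000 / (4*pi * 28456429877) * 1e9
= 713769.850896 / 357594044195.91 * 1e9
= 1996.0339 nT

1996.0339


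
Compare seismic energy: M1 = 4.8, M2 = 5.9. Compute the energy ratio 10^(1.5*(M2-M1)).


M2 - M1 = 5.9 - 4.8 = 1.1
1.5 * 1.1 = 1.65
ratio = 10^1.65 = 44.67

44.67


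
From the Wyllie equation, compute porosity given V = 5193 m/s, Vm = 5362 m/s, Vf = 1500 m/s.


1/V - 1/Vm = 1/5193 - 1/5362 = 6.07e-06
1/Vf - 1/Vm = 1/1500 - 1/5362 = 0.00048017
phi = 6.07e-06 / 0.00048017 = 0.0126

0.0126


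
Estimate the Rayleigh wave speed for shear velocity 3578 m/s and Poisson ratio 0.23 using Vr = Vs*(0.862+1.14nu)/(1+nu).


Numerator factor = 0.862 + 1.14*0.23 = 1.1242
Denominator = 1 + 0.23 = 1.23
Vr = 3578 * 1.1242 / 1.23 = 3270.23 m/s

3270.23


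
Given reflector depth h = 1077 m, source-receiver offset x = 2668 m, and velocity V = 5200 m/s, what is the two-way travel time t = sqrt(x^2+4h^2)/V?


x^2 + 4h^2 = 2668^2 + 4*1077^2 = 7118224 + 4639716 = 11757940
sqrt(11757940) = 3428.9853
t = 3428.9853 / 5200 = 0.6594 s

0.6594


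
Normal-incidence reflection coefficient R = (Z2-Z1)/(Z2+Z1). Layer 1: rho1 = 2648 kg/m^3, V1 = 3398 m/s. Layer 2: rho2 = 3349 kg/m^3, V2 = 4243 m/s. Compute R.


Z1 = 2648 * 3398 = 8997904
Z2 = 3349 * 4243 = 14209807
R = (14209807 - 8997904) / (14209807 + 8997904) = 5211903 / 23207711 = 0.2246

0.2246


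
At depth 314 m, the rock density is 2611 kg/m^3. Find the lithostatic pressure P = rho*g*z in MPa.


P = rho * g * z / 1e6
= 2611 * 9.81 * 314 / 1e6
= 8042767.74 / 1e6
= 8.0428 MPa

8.0428


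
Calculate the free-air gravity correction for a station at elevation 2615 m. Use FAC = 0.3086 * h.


FAC = 0.3086 * h
= 0.3086 * 2615
= 806.989 mGal

806.989


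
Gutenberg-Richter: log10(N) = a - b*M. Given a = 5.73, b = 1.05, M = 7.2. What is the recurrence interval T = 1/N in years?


log10(N) = 5.73 - 1.05*7.2 = -1.83
N = 10^-1.83 = 0.014791
T = 1/N = 1/0.014791 = 67.6083 years

67.6083


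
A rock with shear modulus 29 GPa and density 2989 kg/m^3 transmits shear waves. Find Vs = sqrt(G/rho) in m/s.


Convert G to Pa: G = 29e9 Pa
Compute G/rho = 29e9 / 2989 = 9702241.5524
Vs = sqrt(9702241.5524) = 3114.84 m/s

3114.84


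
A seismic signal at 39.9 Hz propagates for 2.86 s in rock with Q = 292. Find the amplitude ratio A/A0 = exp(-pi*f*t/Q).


pi*f*t/Q = pi*39.9*2.86/292 = 1.227739
A/A0 = exp(-1.227739) = 0.292954

0.292954


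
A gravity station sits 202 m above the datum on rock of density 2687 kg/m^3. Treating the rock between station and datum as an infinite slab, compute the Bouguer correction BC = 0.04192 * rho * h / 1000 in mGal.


BC = 0.04192 * rho * h / 1000
= 0.04192 * 2687 * 202 / 1000
= 22.7531 mGal

22.7531


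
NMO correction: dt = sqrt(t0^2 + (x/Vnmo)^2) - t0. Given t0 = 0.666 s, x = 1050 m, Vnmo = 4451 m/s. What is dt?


x/Vnmo = 1050/4451 = 0.235902
(x/Vnmo)^2 = 0.05565
t0^2 = 0.443556
sqrt(0.443556 + 0.05565) = 0.706545
dt = 0.706545 - 0.666 = 0.040545

0.040545


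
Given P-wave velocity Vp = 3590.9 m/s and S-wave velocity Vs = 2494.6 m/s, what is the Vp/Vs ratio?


Vp/Vs = 3590.9 / 2494.6
= 1.4395

1.4395


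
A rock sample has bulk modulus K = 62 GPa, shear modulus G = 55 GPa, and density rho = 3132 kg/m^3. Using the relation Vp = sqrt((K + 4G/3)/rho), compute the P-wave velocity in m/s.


First compute the effective modulus:
K + 4G/3 = 62e9 + 4*55e9/3 = 135333333333.33 Pa
Then divide by density:
135333333333.33 / 3132 = 43209876.5432 Pa/(kg/m^3)
Take the square root:
Vp = sqrt(43209876.5432) = 6573.42 m/s

6573.42


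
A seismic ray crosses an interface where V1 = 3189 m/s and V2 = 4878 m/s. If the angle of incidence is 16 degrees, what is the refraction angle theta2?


sin(theta1) = sin(16 deg) = 0.275637
sin(theta2) = V2/V1 * sin(theta1) = 4878/3189 * 0.275637 = 0.421624
theta2 = arcsin(0.421624) = 24.9372 degrees

24.9372


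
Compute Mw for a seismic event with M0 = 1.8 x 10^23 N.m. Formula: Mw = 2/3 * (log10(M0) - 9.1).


log10(M0) = log10(1.8 x 10^23) = 23.2553
Mw = 2/3 * (23.2553 - 9.1)
= 2/3 * 14.1553
= 9.44

9.44


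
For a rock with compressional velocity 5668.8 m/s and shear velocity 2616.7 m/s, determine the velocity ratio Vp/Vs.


Vp/Vs = 5668.8 / 2616.7
= 2.1664

2.1664


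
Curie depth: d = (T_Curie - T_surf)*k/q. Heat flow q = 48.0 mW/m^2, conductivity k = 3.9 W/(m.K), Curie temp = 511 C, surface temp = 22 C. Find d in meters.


T_Curie - T_surf = 511 - 22 = 489 C
Convert q to W/m^2: 48.0 mW/m^2 = 0.048 W/m^2
d = 489 * 3.9 / 0.048 = 39731.25 m

39731.25


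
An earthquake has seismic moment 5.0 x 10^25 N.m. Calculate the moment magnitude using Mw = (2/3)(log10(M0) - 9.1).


log10(M0) = log10(5.0 x 10^25) = 25.699
Mw = 2/3 * (25.699 - 9.1)
= 2/3 * 16.599
= 11.07

11.07


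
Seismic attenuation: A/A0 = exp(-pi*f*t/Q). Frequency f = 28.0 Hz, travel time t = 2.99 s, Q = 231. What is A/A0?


pi*f*t/Q = pi*28.0*2.99/231 = 1.138589
A/A0 = exp(-1.138589) = 0.32027

0.32027


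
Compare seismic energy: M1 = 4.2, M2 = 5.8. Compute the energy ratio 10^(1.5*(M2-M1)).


M2 - M1 = 5.8 - 4.2 = 1.6
1.5 * 1.6 = 2.4
ratio = 10^2.4 = 251.19

251.19


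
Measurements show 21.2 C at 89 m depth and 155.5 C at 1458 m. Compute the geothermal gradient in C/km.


dT = 155.5 - 21.2 = 134.3 C
dz = 1458 - 89 = 1369 m
gradient = dT/dz * 1000 = 134.3/1369 * 1000 = 98.1008 C/km

98.1008


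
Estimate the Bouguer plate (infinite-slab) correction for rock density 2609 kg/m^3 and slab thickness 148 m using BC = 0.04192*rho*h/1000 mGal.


BC = 0.04192 * rho * h / 1000
= 0.04192 * 2609 * 148 / 1000
= 16.1867 mGal

16.1867


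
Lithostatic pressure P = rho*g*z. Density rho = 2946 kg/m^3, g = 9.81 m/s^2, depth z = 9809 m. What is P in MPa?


P = rho * g * z / 1e6
= 2946 * 9.81 * 9809 / 1e6
= 283482650.34 / 1e6
= 283.4827 MPa

283.4827


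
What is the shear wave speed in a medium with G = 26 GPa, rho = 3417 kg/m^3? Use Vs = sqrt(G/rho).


Convert G to Pa: G = 26e9 Pa
Compute G/rho = 26e9 / 3417 = 7609013.7548
Vs = sqrt(7609013.7548) = 2758.44 m/s

2758.44


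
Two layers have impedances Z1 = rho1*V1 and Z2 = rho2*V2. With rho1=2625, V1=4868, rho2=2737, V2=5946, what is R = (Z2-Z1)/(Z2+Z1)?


Z1 = 2625 * 4868 = 12778500
Z2 = 2737 * 5946 = 16274202
R = (16274202 - 12778500) / (16274202 + 12778500) = 3495702 / 29052702 = 0.1203

0.1203


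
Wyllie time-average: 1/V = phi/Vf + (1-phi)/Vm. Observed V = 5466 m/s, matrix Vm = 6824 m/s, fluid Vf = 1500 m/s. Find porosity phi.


1/V - 1/Vm = 1/5466 - 1/6824 = 3.641e-05
1/Vf - 1/Vm = 1/1500 - 1/6824 = 0.00052013
phi = 3.641e-05 / 0.00052013 = 0.07

0.07


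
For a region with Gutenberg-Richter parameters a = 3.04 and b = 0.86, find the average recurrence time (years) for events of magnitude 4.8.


log10(N) = 3.04 - 0.86*4.8 = -1.088
N = 10^-1.088 = 0.081658
T = 1/N = 1/0.081658 = 12.2462 years

12.2462


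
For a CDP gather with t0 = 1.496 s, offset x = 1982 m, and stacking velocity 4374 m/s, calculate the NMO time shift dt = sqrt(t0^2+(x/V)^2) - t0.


x/Vnmo = 1982/4374 = 0.453132
(x/Vnmo)^2 = 0.205329
t0^2 = 2.238016
sqrt(2.238016 + 0.205329) = 1.56312
dt = 1.56312 - 1.496 = 0.06712

0.06712


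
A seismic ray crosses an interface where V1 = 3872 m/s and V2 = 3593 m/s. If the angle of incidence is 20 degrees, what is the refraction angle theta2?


sin(theta1) = sin(20 deg) = 0.34202
sin(theta2) = V2/V1 * sin(theta1) = 3593/3872 * 0.34202 = 0.317376
theta2 = arcsin(0.317376) = 18.5043 degrees

18.5043


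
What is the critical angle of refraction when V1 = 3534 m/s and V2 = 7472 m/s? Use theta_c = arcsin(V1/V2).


V1/V2 = 3534/7472 = 0.472966
theta_c = arcsin(0.472966) = 28.227 degrees

28.227


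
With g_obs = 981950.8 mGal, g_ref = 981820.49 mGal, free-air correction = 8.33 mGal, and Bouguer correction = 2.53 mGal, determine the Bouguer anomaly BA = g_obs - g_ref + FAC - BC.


BA = g_obs - g_ref + FAC - BC
= 981950.8 - 981820.49 + 8.33 - 2.53
= 136.11 mGal

136.11


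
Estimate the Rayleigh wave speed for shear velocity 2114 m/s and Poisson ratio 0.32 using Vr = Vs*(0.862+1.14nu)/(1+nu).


Numerator factor = 0.862 + 1.14*0.32 = 1.2268
Denominator = 1 + 0.32 = 1.32
Vr = 2114 * 1.2268 / 1.32 = 1964.74 m/s

1964.74
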